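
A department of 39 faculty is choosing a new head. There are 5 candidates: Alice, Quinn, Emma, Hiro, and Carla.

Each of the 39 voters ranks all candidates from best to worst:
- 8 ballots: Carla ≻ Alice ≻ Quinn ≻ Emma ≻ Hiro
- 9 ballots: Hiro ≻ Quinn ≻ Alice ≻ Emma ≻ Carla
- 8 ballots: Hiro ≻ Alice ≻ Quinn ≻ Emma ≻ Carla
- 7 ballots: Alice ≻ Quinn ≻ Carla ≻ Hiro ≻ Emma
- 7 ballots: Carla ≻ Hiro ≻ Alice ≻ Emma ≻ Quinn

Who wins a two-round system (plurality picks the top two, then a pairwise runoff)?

Carla

Round 1 first-place votes: Alice 7, Quinn 0, Emma 0, Hiro 17, Carla 15. Hiro and Carla advance.
Runoff: Hiro is ranked above Carla on 17 ballots, Carla above Hiro on 22.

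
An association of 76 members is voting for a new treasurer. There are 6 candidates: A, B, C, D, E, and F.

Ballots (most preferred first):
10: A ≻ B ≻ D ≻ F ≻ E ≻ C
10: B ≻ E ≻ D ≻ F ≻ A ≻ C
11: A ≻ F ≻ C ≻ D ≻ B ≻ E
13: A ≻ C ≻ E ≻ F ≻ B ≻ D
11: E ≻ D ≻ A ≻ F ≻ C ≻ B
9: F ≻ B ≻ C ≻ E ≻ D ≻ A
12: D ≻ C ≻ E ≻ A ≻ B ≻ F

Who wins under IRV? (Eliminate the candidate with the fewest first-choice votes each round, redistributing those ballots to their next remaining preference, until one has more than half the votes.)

Round 1: A 34, B 10, C 0, D 12, E 11, F 9. C eliminated.
Round 2: A 34, B 10, D 12, E 11, F 9. F eliminated.
Round 3: A 34, B 19, D 12, E 11. E eliminated.
Round 4: A 34, B 19, D 23. B eliminated.
Round 5: A 34, D 42. D has a majority (≥39).

D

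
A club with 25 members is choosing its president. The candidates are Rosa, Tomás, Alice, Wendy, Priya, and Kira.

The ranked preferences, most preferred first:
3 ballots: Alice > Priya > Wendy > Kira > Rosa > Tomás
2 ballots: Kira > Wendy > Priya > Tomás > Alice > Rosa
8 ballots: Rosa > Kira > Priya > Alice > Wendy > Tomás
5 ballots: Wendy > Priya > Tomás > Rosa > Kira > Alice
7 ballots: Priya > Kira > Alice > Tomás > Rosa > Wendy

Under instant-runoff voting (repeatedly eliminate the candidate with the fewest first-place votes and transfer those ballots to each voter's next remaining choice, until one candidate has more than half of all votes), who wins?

Priya

Round 1: Rosa 8, Tomás 0, Alice 3, Wendy 5, Priya 7, Kira 2. Tomás eliminated.
Round 2: Rosa 8, Alice 3, Wendy 5, Priya 7, Kira 2. Kira eliminated.
Round 3: Rosa 8, Alice 3, Wendy 7, Priya 7. Alice eliminated.
Round 4: Rosa 8, Wendy 7, Priya 10. Wendy eliminated.
Round 5: Rosa 8, Priya 17. Priya has a majority (≥13).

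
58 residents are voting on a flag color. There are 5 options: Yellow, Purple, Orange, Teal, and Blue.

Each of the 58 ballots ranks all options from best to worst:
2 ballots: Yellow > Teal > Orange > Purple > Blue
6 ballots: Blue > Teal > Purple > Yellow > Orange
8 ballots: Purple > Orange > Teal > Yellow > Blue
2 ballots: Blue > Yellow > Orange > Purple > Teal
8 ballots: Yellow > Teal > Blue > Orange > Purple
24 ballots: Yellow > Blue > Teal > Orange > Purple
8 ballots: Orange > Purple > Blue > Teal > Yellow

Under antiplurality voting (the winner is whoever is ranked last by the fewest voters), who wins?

Teal

Last-place votes: Yellow 8, Purple 32, Orange 6, Teal 2, Blue 10.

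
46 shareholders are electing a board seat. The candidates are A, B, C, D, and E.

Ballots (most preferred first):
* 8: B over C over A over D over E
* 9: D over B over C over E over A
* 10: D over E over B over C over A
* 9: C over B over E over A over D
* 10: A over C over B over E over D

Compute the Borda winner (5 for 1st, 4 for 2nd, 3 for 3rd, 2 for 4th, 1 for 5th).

B

A: 8×3 + 9×1 + 10×1 + 9×2 + 10×5 = 111
B: 8×5 + 9×4 + 10×3 + 9×4 + 10×3 = 172
C: 8×4 + 9×3 + 10×2 + 9×5 + 10×4 = 164
D: 8×2 + 9×5 + 10×5 + 9×1 + 10×1 = 130
E: 8×1 + 9×2 + 10×4 + 9×3 + 10×2 = 113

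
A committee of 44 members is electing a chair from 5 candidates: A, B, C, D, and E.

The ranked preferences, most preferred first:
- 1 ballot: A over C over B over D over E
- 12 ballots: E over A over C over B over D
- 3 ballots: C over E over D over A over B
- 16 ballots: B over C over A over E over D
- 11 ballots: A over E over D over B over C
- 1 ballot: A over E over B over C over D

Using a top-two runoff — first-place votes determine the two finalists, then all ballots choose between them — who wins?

Round 1 first-place votes: A 13, B 16, C 3, D 0, E 12. B and A advance.
Runoff: B is ranked above A on 16 ballots, A above B on 28.

A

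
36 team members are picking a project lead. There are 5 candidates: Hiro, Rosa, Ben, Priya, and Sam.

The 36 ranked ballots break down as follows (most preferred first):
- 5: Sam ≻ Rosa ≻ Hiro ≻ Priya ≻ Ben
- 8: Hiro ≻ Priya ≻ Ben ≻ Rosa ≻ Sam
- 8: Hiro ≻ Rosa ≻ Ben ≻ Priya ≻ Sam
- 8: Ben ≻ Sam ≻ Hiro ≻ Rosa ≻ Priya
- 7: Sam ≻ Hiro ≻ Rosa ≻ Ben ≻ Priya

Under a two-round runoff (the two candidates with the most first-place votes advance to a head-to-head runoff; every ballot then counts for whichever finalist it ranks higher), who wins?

Sam

Round 1 first-place votes: Hiro 16, Rosa 0, Ben 8, Priya 0, Sam 12. Hiro and Sam advance.
Runoff: Hiro is ranked above Sam on 16 ballots, Sam above Hiro on 20.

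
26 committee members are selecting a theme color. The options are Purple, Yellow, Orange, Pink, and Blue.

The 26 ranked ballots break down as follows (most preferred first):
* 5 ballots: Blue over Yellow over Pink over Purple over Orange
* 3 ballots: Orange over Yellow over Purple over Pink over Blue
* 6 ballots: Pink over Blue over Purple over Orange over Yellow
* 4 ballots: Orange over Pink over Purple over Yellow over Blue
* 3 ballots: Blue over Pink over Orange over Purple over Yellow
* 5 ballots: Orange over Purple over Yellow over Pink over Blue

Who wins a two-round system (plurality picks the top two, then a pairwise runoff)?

Round 1 first-place votes: Purple 0, Yellow 0, Orange 12, Pink 6, Blue 8. Orange and Blue advance.
Runoff: Orange is ranked above Blue on 12 ballots, Blue above Orange on 14.

Blue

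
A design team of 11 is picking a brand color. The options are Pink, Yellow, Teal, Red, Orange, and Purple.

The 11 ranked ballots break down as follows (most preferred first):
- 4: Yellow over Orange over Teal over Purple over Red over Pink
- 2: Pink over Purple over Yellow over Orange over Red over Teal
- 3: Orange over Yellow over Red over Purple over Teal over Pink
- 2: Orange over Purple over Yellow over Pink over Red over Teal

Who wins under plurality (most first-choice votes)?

Orange

First-place votes: Pink 2, Yellow 4, Teal 0, Red 0, Orange 5, Purple 0.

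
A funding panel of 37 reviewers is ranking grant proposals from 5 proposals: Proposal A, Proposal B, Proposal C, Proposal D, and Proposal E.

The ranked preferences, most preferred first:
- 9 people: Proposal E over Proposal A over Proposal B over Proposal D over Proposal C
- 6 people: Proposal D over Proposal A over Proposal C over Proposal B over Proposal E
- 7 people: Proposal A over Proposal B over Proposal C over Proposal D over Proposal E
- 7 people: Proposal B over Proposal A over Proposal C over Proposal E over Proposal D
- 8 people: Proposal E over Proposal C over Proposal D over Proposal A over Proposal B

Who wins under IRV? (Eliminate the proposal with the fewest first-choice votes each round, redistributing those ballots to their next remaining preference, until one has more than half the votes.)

Proposal A

Round 1: Proposal A 7, Proposal B 7, Proposal C 0, Proposal D 6, Proposal E 17. Proposal C eliminated.
Round 2: Proposal A 7, Proposal B 7, Proposal D 6, Proposal E 17. Proposal D eliminated.
Round 3: Proposal A 13, Proposal B 7, Proposal E 17. Proposal B eliminated.
Round 4: Proposal A 20, Proposal E 17. Proposal A has a majority (≥19).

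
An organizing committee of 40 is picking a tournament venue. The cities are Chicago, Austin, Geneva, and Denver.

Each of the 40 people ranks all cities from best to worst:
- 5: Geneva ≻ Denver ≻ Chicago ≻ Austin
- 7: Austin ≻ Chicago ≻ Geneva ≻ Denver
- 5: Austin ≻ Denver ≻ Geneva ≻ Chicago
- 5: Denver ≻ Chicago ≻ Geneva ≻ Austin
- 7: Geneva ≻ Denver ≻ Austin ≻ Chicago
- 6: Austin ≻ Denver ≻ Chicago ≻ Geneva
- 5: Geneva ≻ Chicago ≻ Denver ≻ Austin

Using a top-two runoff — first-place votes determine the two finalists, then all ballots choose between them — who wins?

Geneva

Round 1 first-place votes: Chicago 0, Austin 18, Geneva 17, Denver 5. Austin and Geneva advance.
Runoff: Austin is ranked above Geneva on 18 ballots, Geneva above Austin on 22.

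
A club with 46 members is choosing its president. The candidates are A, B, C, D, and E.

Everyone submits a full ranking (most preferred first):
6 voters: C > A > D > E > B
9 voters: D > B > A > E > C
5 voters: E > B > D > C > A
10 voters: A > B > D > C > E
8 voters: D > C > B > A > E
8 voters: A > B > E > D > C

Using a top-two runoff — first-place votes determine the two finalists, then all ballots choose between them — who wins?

Round 1 first-place votes: A 18, B 0, C 6, D 17, E 5. A and D advance.
Runoff: A is ranked above D on 24 ballots, D above A on 22.

A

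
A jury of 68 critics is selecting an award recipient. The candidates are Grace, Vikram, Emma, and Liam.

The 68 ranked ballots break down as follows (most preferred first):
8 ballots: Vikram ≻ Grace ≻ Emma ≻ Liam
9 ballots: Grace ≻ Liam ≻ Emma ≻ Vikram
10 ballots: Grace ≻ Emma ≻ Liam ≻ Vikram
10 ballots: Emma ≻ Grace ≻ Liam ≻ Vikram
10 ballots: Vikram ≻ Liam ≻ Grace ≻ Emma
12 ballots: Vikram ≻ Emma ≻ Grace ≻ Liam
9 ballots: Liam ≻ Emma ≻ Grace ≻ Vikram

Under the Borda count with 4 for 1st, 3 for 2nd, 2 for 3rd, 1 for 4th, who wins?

Grace: 8×3 + 9×4 + 10×4 + 10×3 + 10×2 + 12×2 + 9×2 = 192
Vikram: 8×4 + 9×1 + 10×1 + 10×1 + 10×4 + 12×4 + 9×1 = 158
Emma: 8×2 + 9×2 + 10×3 + 10×4 + 10×1 + 12×3 + 9×3 = 177
Liam: 8×1 + 9×3 + 10×2 + 10×2 + 10×3 + 12×1 + 9×4 = 153

Grace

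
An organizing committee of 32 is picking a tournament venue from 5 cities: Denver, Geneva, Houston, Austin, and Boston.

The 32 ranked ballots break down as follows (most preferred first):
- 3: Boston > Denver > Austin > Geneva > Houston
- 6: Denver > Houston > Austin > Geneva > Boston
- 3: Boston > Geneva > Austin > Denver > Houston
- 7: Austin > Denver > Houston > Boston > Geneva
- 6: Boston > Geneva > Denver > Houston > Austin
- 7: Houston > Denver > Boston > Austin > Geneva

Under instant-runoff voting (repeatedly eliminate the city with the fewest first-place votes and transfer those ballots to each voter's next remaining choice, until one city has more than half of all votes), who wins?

Houston

Round 1: Denver 6, Geneva 0, Houston 7, Austin 7, Boston 12. Geneva eliminated.
Round 2: Denver 6, Houston 7, Austin 7, Boston 12. Denver eliminated.
Round 3: Houston 13, Austin 7, Boston 12. Austin eliminated.
Round 4: Houston 20, Boston 12. Houston has a majority (≥17).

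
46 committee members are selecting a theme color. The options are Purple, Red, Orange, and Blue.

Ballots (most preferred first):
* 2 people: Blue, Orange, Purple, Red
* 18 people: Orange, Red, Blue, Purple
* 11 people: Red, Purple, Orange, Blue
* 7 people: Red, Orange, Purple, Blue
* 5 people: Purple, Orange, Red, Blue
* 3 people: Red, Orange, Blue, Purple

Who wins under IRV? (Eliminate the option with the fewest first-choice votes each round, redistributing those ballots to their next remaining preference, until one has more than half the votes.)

Orange

Round 1: Purple 5, Red 21, Orange 18, Blue 2. Blue eliminated.
Round 2: Purple 5, Red 21, Orange 20. Purple eliminated.
Round 3: Red 21, Orange 25. Orange has a majority (≥24).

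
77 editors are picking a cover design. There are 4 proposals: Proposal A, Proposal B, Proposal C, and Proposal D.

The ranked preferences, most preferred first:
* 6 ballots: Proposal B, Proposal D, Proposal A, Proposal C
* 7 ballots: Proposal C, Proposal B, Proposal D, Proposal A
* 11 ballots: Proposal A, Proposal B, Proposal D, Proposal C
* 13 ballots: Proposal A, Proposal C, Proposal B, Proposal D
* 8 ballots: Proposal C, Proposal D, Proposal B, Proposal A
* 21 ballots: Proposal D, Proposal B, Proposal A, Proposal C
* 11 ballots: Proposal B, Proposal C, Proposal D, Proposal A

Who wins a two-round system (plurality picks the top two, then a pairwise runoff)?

Proposal D

Round 1 first-place votes: Proposal A 24, Proposal B 17, Proposal C 15, Proposal D 21. Proposal A and Proposal D advance.
Runoff: Proposal A is ranked above Proposal D on 24 ballots, Proposal D above Proposal A on 53.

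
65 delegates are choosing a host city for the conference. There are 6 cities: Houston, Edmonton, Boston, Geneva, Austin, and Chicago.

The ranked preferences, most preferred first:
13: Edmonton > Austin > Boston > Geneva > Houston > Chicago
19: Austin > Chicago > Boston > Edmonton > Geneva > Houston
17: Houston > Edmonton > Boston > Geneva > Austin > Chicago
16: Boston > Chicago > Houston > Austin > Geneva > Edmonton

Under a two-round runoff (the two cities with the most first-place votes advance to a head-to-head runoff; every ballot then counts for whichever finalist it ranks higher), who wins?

Houston

Round 1 first-place votes: Houston 17, Edmonton 13, Boston 16, Geneva 0, Austin 19, Chicago 0. Austin and Houston advance.
Runoff: Austin is ranked above Houston on 32 ballots, Houston above Austin on 33.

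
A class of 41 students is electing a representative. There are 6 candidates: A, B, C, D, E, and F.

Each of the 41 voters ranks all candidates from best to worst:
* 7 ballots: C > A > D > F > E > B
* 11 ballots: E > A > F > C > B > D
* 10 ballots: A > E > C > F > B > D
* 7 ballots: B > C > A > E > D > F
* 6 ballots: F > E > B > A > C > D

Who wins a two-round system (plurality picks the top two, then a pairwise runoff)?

A

Round 1 first-place votes: A 10, B 7, C 7, D 0, E 11, F 6. E and A advance.
Runoff: E is ranked above A on 17 ballots, A above E on 24.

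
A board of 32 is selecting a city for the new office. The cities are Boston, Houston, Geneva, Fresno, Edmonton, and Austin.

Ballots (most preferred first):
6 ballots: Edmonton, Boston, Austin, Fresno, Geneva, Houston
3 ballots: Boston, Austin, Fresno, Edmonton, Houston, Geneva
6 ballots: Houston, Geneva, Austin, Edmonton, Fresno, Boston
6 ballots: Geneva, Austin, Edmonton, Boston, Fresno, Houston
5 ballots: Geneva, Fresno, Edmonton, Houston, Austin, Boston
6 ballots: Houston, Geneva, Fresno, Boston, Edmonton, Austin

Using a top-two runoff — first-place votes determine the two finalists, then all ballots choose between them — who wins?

Round 1 first-place votes: Boston 3, Houston 12, Geneva 11, Fresno 0, Edmonton 6, Austin 0. Houston and Geneva advance.
Runoff: Houston is ranked above Geneva on 15 ballots, Geneva above Houston on 17.

Geneva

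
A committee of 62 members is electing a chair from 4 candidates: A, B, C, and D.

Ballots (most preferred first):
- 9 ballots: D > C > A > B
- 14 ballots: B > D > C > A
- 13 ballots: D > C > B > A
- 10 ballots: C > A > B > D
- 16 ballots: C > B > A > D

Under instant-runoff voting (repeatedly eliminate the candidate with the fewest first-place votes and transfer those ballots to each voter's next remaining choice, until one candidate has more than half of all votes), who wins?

Round 1: A 0, B 14, C 26, D 22. A eliminated.
Round 2: B 14, C 26, D 22. B eliminated.
Round 3: C 26, D 36. D has a majority (≥32).

D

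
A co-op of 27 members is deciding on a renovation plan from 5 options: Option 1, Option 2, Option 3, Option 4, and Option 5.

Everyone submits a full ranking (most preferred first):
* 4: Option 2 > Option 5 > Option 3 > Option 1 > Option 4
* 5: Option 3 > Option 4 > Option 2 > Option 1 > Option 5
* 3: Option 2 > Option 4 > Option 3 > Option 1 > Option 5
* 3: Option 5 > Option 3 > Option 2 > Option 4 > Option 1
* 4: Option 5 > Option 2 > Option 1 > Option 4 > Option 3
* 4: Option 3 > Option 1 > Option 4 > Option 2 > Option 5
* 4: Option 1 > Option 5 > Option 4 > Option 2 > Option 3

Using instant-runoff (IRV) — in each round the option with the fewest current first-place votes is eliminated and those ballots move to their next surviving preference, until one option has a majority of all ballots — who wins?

Round 1: Option 1 4, Option 2 7, Option 3 9, Option 4 0, Option 5 7. Option 4 eliminated.
Round 2: Option 1 4, Option 2 7, Option 3 9, Option 5 7. Option 1 eliminated.
Round 3: Option 2 7, Option 3 9, Option 5 11. Option 2 eliminated.
Round 4: Option 3 12, Option 5 15. Option 5 has a majority (≥14).

Option 5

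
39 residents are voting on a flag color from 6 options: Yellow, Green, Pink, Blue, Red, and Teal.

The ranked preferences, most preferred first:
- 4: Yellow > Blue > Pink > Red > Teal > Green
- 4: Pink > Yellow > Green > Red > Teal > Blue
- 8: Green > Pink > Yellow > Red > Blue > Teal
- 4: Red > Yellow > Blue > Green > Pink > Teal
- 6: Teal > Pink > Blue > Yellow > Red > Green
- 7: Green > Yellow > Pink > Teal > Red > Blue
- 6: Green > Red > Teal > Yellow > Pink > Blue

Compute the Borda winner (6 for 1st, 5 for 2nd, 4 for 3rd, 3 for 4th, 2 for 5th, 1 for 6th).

Yellow

Yellow: 4×6 + 4×5 + 8×4 + 4×5 + 6×3 + 7×5 + 6×3 = 167
Green: 4×1 + 4×4 + 8×6 + 4×3 + 6×1 + 7×6 + 6×6 = 164
Pink: 4×4 + 4×6 + 8×5 + 4×2 + 6×5 + 7×4 + 6×2 = 158
Blue: 4×5 + 4×1 + 8×2 + 4×4 + 6×4 + 7×1 + 6×1 = 93
Red: 4×3 + 4×3 + 8×3 + 4×6 + 6×2 + 7×2 + 6×5 = 128
Teal: 4×2 + 4×2 + 8×1 + 4×1 + 6×6 + 7×3 + 6×4 = 109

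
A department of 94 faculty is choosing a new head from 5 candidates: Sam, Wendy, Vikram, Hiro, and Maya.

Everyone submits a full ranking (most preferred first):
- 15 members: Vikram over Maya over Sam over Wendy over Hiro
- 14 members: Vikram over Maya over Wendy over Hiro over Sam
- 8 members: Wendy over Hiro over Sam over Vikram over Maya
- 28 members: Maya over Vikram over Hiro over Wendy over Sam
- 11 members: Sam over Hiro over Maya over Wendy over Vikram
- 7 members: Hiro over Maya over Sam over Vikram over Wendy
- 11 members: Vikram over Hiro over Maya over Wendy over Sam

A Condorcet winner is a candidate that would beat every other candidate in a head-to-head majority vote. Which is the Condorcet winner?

Vikram vs Sam: 68–26
Vikram vs Wendy: 75–19
Vikram vs Hiro: 68–26
Vikram vs Maya: 48–46
Vikram beats every other candidate.

Vikram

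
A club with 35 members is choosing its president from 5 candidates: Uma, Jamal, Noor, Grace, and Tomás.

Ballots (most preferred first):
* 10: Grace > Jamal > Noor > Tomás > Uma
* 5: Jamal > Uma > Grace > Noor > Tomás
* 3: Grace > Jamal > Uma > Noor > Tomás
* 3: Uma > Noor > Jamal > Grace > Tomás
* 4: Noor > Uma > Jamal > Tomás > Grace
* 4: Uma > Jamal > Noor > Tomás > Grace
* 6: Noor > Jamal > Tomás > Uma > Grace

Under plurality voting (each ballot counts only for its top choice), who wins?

Grace

First-place votes: Uma 7, Jamal 5, Noor 10, Grace 13, Tomás 0.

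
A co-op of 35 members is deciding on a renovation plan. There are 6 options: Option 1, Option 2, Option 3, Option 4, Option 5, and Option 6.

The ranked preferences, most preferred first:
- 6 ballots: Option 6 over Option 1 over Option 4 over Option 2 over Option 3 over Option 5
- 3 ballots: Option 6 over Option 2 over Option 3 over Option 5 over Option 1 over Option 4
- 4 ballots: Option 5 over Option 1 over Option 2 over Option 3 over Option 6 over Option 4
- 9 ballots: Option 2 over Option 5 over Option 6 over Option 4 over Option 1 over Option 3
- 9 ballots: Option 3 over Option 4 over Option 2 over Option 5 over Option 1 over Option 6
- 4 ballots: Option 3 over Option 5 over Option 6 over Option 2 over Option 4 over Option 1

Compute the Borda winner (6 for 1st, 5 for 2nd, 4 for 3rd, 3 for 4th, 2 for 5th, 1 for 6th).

Option 2

Option 1: 6×5 + 3×2 + 4×5 + 9×2 + 9×2 + 4×1 = 96
Option 2: 6×3 + 3×5 + 4×4 + 9×6 + 9×4 + 4×3 = 151
Option 3: 6×2 + 3×4 + 4×3 + 9×1 + 9×6 + 4×6 = 123
Option 4: 6×4 + 3×1 + 4×1 + 9×3 + 9×5 + 4×2 = 111
Option 5: 6×1 + 3×3 + 4×6 + 9×5 + 9×3 + 4×5 = 131
Option 6: 6×6 + 3×6 + 4×2 + 9×4 + 9×1 + 4×4 = 123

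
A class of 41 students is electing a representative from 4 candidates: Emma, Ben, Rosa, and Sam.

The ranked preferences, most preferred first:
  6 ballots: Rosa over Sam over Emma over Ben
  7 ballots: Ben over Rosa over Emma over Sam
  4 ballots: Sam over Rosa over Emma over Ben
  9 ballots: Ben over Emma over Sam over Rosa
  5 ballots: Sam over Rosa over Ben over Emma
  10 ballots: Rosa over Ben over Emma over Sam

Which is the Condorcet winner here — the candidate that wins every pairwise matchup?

Rosa

Rosa vs Emma: 32–9
Rosa vs Ben: 25–16
Rosa vs Sam: 23–18
Rosa beats every other candidate.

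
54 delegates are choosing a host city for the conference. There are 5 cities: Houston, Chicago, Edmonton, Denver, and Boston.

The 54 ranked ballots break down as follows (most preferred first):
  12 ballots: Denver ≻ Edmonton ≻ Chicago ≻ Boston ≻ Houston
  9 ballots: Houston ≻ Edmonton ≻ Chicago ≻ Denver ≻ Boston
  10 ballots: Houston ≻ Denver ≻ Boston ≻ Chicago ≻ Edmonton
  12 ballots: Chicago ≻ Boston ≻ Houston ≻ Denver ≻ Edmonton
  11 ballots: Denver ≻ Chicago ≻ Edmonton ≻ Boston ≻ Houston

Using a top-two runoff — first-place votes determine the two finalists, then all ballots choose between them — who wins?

Round 1 first-place votes: Houston 19, Chicago 12, Edmonton 0, Denver 23, Boston 0. Denver and Houston advance.
Runoff: Denver is ranked above Houston on 23 ballots, Houston above Denver on 31.

Houston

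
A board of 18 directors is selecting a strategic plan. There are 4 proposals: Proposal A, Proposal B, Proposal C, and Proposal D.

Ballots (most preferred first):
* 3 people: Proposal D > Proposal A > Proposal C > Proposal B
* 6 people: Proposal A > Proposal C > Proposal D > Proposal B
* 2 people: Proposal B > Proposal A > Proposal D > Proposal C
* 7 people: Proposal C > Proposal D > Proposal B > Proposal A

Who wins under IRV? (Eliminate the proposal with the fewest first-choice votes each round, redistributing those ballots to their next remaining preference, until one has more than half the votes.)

Proposal A

Round 1: Proposal A 6, Proposal B 2, Proposal C 7, Proposal D 3. Proposal B eliminated.
Round 2: Proposal A 8, Proposal C 7, Proposal D 3. Proposal D eliminated.
Round 3: Proposal A 11, Proposal C 7. Proposal A has a majority (≥10).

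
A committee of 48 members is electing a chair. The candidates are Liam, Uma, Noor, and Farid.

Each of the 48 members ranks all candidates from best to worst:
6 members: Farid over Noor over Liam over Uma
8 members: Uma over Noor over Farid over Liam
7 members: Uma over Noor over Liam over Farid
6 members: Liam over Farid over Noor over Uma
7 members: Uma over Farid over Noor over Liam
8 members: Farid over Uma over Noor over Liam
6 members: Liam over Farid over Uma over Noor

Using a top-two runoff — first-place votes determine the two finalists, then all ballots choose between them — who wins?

Farid

Round 1 first-place votes: Liam 12, Uma 22, Noor 0, Farid 14. Uma and Farid advance.
Runoff: Uma is ranked above Farid on 22 ballots, Farid above Uma on 26.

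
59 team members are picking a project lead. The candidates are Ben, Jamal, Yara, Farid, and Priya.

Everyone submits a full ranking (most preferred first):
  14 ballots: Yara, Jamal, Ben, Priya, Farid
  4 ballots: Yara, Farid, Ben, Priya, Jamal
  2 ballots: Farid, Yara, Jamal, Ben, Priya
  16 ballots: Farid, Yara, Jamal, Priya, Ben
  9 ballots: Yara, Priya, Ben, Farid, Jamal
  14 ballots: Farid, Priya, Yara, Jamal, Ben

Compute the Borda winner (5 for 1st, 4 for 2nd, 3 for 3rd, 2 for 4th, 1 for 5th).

Ben: 14×3 + 4×3 + 2×2 + 16×1 + 9×3 + 14×1 = 115
Jamal: 14×4 + 4×1 + 2×3 + 16×3 + 9×1 + 14×2 = 151
Yara: 14×5 + 4×5 + 2×4 + 16×4 + 9×5 + 14×3 = 249
Farid: 14×1 + 4×4 + 2×5 + 16×5 + 9×2 + 14×5 = 208
Priya: 14×2 + 4×2 + 2×1 + 16×2 + 9×4 + 14×4 = 162

Yara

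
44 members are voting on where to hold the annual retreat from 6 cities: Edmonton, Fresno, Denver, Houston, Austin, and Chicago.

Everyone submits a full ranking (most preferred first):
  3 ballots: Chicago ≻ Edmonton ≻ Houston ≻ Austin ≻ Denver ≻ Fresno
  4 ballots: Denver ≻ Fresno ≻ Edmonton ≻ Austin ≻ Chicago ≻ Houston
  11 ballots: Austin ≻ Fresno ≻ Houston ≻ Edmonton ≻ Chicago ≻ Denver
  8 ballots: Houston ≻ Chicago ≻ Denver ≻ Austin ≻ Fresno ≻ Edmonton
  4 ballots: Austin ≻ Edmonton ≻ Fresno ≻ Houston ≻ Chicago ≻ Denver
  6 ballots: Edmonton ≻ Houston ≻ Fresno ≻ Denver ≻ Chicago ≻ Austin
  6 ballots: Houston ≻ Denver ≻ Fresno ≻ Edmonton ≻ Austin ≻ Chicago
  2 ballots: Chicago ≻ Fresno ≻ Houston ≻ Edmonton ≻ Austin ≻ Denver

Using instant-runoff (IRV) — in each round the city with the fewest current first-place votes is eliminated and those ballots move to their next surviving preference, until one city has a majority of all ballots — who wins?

Houston

Round 1: Edmonton 6, Fresno 0, Denver 4, Houston 14, Austin 15, Chicago 5. Fresno eliminated.
Round 2: Edmonton 6, Denver 4, Houston 14, Austin 15, Chicago 5. Denver eliminated.
Round 3: Edmonton 10, Houston 14, Austin 15, Chicago 5. Chicago eliminated.
Round 4: Edmonton 13, Houston 16, Austin 15. Edmonton eliminated.
Round 5: Houston 25, Austin 19. Houston has a majority (≥23).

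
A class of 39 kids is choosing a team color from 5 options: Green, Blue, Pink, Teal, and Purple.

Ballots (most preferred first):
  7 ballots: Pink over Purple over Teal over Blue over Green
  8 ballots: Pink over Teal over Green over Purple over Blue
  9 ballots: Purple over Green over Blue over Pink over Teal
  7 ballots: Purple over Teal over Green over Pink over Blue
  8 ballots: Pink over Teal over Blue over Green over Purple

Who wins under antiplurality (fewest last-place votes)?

Pink

Last-place votes: Green 7, Blue 15, Pink 0, Teal 9, Purple 8.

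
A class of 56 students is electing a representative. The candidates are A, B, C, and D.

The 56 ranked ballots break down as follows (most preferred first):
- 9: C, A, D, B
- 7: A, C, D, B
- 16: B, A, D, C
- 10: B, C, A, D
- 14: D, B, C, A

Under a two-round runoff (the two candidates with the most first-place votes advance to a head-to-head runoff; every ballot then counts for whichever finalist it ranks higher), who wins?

Round 1 first-place votes: A 7, B 26, C 9, D 14. B and D advance.
Runoff: B is ranked above D on 26 ballots, D above B on 30.

D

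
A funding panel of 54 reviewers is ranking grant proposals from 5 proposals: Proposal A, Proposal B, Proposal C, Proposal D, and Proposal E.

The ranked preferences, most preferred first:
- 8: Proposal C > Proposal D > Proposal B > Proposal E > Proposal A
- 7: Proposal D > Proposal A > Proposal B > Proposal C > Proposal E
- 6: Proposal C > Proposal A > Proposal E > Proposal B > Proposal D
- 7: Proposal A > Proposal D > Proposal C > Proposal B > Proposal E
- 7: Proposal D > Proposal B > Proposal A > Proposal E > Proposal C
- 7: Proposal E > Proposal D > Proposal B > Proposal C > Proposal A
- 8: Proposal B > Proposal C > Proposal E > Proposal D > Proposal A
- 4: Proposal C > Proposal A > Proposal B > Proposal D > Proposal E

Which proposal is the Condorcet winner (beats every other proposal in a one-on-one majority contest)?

Proposal D

Proposal D vs Proposal A: 37–17
Proposal D vs Proposal B: 36–18
Proposal D vs Proposal C: 28–26
Proposal D vs Proposal E: 33–21
Proposal D beats every other proposal.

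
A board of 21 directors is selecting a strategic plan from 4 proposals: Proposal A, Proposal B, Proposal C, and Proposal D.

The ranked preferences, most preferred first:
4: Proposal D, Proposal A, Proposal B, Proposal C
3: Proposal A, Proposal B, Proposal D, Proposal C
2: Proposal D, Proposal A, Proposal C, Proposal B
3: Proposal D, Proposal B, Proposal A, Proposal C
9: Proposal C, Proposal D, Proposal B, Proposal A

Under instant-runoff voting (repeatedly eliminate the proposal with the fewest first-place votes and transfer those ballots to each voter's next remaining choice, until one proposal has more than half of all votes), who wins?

Round 1: Proposal A 3, Proposal B 0, Proposal C 9, Proposal D 9. Proposal B eliminated.
Round 2: Proposal A 3, Proposal C 9, Proposal D 9. Proposal A eliminated.
Round 3: Proposal C 9, Proposal D 12. Proposal D has a majority (≥11).

Proposal D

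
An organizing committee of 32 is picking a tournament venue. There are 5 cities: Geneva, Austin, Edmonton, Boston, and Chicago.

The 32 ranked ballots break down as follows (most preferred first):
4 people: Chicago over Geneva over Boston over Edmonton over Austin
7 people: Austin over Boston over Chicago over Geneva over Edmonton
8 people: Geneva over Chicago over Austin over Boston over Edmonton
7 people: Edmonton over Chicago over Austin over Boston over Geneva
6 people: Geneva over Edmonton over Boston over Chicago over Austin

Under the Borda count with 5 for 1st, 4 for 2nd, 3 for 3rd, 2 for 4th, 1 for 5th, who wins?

Geneva: 4×4 + 7×2 + 8×5 + 7×1 + 6×5 = 107
Austin: 4×1 + 7×5 + 8×3 + 7×3 + 6×1 = 90
Edmonton: 4×2 + 7×1 + 8×1 + 7×5 + 6×4 = 82
Boston: 4×3 + 7×4 + 8×2 + 7×2 + 6×3 = 88
Chicago: 4×5 + 7×3 + 8×4 + 7×4 + 6×2 = 113

Chicago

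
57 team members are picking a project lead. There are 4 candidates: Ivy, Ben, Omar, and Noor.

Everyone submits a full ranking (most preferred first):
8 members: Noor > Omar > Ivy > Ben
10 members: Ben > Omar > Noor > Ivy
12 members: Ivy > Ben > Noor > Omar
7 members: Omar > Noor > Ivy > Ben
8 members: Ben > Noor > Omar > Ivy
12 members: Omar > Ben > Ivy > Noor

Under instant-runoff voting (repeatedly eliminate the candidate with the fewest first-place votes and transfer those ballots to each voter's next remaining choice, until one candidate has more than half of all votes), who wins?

Ben

Round 1: Ivy 12, Ben 18, Omar 19, Noor 8. Noor eliminated.
Round 2: Ivy 12, Ben 18, Omar 27. Ivy eliminated.
Round 3: Ben 30, Omar 27. Ben has a majority (≥29).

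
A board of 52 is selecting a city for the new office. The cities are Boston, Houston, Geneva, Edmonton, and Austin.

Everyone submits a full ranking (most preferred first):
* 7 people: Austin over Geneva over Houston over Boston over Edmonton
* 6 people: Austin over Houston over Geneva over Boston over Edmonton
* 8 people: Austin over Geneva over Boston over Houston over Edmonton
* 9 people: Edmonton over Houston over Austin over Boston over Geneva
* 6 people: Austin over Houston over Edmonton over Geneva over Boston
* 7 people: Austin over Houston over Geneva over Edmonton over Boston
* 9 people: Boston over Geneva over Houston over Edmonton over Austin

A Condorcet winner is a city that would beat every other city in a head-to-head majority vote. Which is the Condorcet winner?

Austin vs Boston: 43–9
Austin vs Houston: 34–18
Austin vs Geneva: 43–9
Austin vs Edmonton: 34–18
Austin beats every other city.

Austin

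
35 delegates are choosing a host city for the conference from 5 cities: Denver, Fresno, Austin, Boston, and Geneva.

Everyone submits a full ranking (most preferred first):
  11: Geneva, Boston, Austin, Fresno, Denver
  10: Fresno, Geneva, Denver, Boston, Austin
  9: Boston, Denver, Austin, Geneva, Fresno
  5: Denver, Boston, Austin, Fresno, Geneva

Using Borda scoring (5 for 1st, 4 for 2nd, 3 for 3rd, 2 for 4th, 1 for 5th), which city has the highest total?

Boston

Denver: 11×1 + 10×3 + 9×4 + 5×5 = 102
Fresno: 11×2 + 10×5 + 9×1 + 5×2 = 91
Austin: 11×3 + 10×1 + 9×3 + 5×3 = 85
Boston: 11×4 + 10×2 + 9×5 + 5×4 = 129
Geneva: 11×5 + 10×4 + 9×2 + 5×1 = 118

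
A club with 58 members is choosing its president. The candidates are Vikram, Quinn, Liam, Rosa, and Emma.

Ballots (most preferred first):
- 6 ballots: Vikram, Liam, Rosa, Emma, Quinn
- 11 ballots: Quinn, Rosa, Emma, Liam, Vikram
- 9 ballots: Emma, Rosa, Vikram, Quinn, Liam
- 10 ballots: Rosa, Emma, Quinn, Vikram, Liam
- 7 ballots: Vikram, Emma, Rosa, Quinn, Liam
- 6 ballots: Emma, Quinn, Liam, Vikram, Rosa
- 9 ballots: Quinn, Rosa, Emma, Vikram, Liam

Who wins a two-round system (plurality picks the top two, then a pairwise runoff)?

Emma

Round 1 first-place votes: Vikram 13, Quinn 20, Liam 0, Rosa 10, Emma 15. Quinn and Emma advance.
Runoff: Quinn is ranked above Emma on 20 ballots, Emma above Quinn on 38.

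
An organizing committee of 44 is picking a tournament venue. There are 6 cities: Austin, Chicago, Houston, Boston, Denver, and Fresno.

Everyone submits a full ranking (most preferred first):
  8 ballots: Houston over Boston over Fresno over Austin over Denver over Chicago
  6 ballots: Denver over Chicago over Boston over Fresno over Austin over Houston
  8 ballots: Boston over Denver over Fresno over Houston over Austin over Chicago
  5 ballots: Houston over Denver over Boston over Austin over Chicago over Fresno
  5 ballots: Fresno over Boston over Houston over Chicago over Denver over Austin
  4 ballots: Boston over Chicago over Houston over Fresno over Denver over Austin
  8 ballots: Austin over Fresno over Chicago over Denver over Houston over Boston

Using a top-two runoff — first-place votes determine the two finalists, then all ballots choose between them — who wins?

Boston

Round 1 first-place votes: Austin 8, Chicago 0, Houston 13, Boston 12, Denver 6, Fresno 5. Houston and Boston advance.
Runoff: Houston is ranked above Boston on 21 ballots, Boston above Houston on 23.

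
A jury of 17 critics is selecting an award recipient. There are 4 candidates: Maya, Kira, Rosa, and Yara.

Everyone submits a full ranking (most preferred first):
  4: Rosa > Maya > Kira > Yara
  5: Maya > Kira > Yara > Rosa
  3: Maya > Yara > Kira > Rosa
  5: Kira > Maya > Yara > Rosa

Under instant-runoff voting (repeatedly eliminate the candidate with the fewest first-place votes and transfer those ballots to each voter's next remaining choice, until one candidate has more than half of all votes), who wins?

Round 1: Maya 8, Kira 5, Rosa 4, Yara 0. Yara eliminated.
Round 2: Maya 8, Kira 5, Rosa 4. Rosa eliminated.
Round 3: Maya 12, Kira 5. Maya has a majority (≥9).

Maya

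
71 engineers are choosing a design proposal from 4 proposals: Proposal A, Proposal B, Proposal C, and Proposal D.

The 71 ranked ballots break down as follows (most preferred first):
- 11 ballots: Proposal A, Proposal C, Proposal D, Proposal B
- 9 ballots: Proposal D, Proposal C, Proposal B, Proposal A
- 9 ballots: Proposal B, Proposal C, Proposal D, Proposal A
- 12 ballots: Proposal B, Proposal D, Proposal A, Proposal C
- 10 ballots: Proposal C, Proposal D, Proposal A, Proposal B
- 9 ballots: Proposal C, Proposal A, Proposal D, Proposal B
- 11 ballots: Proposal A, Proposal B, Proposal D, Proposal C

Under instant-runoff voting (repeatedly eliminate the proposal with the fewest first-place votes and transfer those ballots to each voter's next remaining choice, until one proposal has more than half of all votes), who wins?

Round 1: Proposal A 22, Proposal B 21, Proposal C 19, Proposal D 9. Proposal D eliminated.
Round 2: Proposal A 22, Proposal B 21, Proposal C 28. Proposal B eliminated.
Round 3: Proposal A 34, Proposal C 37. Proposal C has a majority (≥36).

Proposal C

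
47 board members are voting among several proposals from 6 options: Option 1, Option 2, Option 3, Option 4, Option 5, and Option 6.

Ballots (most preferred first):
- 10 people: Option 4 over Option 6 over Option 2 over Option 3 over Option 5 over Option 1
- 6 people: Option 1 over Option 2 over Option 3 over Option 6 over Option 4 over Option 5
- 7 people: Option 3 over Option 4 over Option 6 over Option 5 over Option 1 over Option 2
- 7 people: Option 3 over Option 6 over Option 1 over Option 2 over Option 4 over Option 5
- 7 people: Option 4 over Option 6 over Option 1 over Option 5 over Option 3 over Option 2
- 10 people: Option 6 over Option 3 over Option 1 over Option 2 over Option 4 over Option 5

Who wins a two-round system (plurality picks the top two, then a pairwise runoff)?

Round 1 first-place votes: Option 1 6, Option 2 0, Option 3 14, Option 4 17, Option 5 0, Option 6 10. Option 4 and Option 3 advance.
Runoff: Option 4 is ranked above Option 3 on 17 ballots, Option 3 above Option 4 on 30.

Option 3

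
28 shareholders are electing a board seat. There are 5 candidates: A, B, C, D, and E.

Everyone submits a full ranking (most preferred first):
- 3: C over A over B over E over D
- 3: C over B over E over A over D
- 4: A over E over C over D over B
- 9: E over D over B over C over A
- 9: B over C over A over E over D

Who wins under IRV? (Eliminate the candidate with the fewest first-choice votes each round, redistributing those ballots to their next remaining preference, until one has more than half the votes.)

B

Round 1: A 4, B 9, C 6, D 0, E 9. D eliminated.
Round 2: A 4, B 9, C 6, E 9. A eliminated.
Round 3: B 9, C 6, E 13. C eliminated.
Round 4: B 15, E 13. B has a majority (≥15).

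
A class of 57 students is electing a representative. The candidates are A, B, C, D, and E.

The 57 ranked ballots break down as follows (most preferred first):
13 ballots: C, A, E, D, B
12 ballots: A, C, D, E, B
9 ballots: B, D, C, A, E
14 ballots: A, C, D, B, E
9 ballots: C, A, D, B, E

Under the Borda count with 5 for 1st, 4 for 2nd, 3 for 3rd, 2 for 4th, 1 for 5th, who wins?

C

A: 13×4 + 12×5 + 9×2 + 14×5 + 9×4 = 236
B: 13×1 + 12×1 + 9×5 + 14×2 + 9×2 = 116
C: 13×5 + 12×4 + 9×3 + 14×4 + 9×5 = 241
D: 13×2 + 12×3 + 9×4 + 14×3 + 9×3 = 167
E: 13×3 + 12×2 + 9×1 + 14×1 + 9×1 = 95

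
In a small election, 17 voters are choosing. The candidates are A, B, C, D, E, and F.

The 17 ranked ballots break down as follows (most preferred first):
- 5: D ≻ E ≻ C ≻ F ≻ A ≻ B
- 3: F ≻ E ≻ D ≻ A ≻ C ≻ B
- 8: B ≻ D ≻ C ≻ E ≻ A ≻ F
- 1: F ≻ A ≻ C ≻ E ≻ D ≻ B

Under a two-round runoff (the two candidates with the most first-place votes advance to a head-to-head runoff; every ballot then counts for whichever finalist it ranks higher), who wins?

Round 1 first-place votes: A 0, B 8, C 0, D 5, E 0, F 4. B and D advance.
Runoff: B is ranked above D on 8 ballots, D above B on 9.

D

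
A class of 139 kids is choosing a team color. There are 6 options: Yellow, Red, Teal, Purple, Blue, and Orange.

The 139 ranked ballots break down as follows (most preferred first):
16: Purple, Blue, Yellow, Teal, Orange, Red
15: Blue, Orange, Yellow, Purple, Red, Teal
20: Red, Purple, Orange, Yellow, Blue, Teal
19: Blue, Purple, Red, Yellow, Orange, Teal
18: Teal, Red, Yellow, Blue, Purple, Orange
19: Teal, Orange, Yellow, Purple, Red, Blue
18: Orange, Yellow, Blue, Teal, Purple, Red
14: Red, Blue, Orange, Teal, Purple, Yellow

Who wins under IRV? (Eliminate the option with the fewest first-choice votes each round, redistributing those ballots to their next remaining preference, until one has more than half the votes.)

Blue

Round 1: Yellow 0, Red 34, Teal 37, Purple 16, Blue 34, Orange 18. Yellow eliminated.
Round 2: Red 34, Teal 37, Purple 16, Blue 34, Orange 18. Purple eliminated.
Round 3: Red 34, Teal 37, Blue 50, Orange 18. Orange eliminated.
Round 4: Red 34, Teal 37, Blue 68. Red eliminated.
Round 5: Teal 37, Blue 102. Blue has a majority (≥70).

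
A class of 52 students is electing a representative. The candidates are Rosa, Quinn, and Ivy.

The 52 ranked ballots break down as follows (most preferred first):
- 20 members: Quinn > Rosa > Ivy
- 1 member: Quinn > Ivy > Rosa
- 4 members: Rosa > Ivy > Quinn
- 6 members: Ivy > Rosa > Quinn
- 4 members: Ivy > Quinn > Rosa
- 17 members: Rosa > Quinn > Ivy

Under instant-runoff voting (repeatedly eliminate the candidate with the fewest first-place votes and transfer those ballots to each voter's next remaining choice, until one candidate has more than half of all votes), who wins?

Round 1: Rosa 21, Quinn 21, Ivy 10. Ivy eliminated.
Round 2: Rosa 27, Quinn 25. Rosa has a majority (≥27).

Rosa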